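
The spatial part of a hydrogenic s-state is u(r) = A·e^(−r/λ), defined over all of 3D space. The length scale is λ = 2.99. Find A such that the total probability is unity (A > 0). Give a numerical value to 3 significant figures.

A ≈ 0.109

Normalization requires ∫|u|² 4πr² dr = 1, integrated from 0 to ∞.
Recall ∫₀^∞ r^m e^(−r/β) dr = m!·β^(m+1), carrying out the integral gives A² · π·λ^3.
Setting this equal to 1 gives A² = 1/(π·λ^3).
Substituting λ = 2.99 gives A² = 0.01191, so A = 0.1091.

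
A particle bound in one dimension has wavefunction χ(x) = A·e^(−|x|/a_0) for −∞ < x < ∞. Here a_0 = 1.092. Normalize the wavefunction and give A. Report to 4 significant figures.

Require ∫ |χ|² dx = 1 over the whole domain.
Using ∫₀^∞ xⁿ e^(−αx) dx = n!/αⁿ⁺¹, with χ = A·e^(−|x|/a_0), the integral evaluates to A²·[a_0].
Hence A² = 1/[a_0].
Plugging in a_0 = 1.092 yields A = 0.95695.

A ≈ 0.9569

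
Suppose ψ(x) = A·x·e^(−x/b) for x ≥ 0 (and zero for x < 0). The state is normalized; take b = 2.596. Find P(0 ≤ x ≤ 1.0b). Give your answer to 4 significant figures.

P ≈ 0.3233

The probability is P = ∫ |ψ|² dx over [0, 1.0b].
The normalization integral ∫|ψ|²dx over the whole domain equals b^3/4·A², and A² cancels in the ratio.
Substituting u = x/b, A² and the length scale cancel in the ratio: P = ∫_{0}^{1.0} u^2·e^(-2·u) du / ∫_{0}^{∞} u^2·e^(-2·u) du.
Using ∫ u^2·e^(-2·u) du = -(2·u^2 + 2·u + 1)·e^(-2·u)/4, the numerator is 1/4 - 5·e^(-2)/4 and the denominator is 1/4.
This works out to P = 0.32332.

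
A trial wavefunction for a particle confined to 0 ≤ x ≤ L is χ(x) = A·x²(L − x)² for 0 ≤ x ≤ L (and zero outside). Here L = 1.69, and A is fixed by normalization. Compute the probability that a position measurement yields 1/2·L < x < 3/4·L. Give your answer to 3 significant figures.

|χ|² is the probability density, so P = ∫_{1/2·L}^{3/4·L} |χ|² dx.
The normalization integral ∫|χ|²dx over the whole domain equals L^9/630·A², and A² cancels in the ratio.
Let u = x/L; then A² and the length scale cancel, so P = ∫_{1/2}^{3/4} u^4·(1 - u)^4 du ÷ ∫_{0}^{1} u^4·(1 - u)^4 du.
An antiderivative of u^4·(1 - u)^4 is u^5·(70·u^4 - 315·u^3 + 540·u^2 - 420·u + 126)/630; evaluating from 1/2 to 3/4 gives ≈ 0.00071599, while the full integral is 1/630.
This works out to P = 0.4511.

P ≈ 0.451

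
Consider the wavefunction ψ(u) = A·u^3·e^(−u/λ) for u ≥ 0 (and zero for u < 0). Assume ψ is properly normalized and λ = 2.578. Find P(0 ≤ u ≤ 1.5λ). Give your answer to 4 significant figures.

P ≈ 0.03351

|ψ|² is the probability density, so P = ∫_{0}^{1.5λ} |ψ|² du.
The normalization integral ∫|ψ|²du over the whole domain equals 45·λ^7/8·A², and A² cancels in the ratio.
Let t = u/λ; then A² and the length scale cancel, so P = ∫_{0}^{1.5} t^6·e^(-2·t) dt ÷ ∫_{0}^{∞} t^6·e^(-2·t) dt.
Using ∫ t^6·e^(-2·t) dt = -(4·t^6 + 12·t^5 + 30·t^4 + 60·t^3 + 90·t^2 + 90·t + 45)·e^(-2·t)/8, the numerator is ≈ 0.188486 and the denominator is 45/8.
The result is P = 0.033509.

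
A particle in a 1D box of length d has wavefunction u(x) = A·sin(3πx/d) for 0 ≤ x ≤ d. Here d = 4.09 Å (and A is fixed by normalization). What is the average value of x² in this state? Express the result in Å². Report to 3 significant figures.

⟨x^2⟩ ≈ 5.48 Å^2

⟨x²⟩ = ∫ x^2 |u|² dx over the full domain.
With ∫₀^d sin²(nπx/d) dx = d/2, the ratio of the moment integral to the normalization integral gives ⟨x²⟩ = -d^2/(18·π^2) + d^2/3.
Putting d = 4.09 gives 5.482.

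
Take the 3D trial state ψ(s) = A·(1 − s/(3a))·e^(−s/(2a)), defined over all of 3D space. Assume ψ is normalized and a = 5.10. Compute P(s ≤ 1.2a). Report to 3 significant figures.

Integrate the radial probability density 4πs²|ψ|² over s ≤ 1.2a.
Normalization gives A² = 1/(8·π·a^3/3).
Substituting u = s/a, A², 4π and the length scale all cancel in the ratio: P = ∫_{0}^{1.2} u^2·(1 - u/3)^2·e^(-u) du / ∫_{0}^{∞} u^2·(1 - u/3)^2·e^(-u) du.
Using ∫ u^2·(1 - u/3)^2·e^(-u) du = (-u^4 + 2·u^3 - 3·u^2 - 6·u - 6)·e^(-u)/9, the numerator is 2/3 - 3362·e^(-6/5)/1875 and the denominator is 2/3.
This evaluates to P = 0.1899.

P ≈ 0.190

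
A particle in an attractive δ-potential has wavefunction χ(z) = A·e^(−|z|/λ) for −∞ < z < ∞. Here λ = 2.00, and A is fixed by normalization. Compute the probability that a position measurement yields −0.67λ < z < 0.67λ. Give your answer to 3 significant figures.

P = ∫_{−0.67λ}^{0.67λ} |χ(z)|² dz.
Since A² = 1/(λ), this is the region integral divided by the full normalization integral.
Both integrals are even about z = 0, so only the z ≥ 0 halves are needed (the factors of 2 cancel). In terms of u = z/λ (A² and the length scale cancel between numerator and denominator), P = [∫_{0}^{0.67} e^(-2·u) du] / [∫_{0}^{∞} e^(-2·u) du].
An antiderivative of e^(-2·u) is -e^(-2·u)/2; evaluating from 0 to 0.67 gives 1/2 - e^(-67/50)/2, while the full integral is 1/2.
Taking the ratio, P = 0.7382.

P ≈ 0.738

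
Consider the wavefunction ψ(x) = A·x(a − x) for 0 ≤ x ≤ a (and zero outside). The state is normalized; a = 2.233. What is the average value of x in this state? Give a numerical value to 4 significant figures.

⟨x⟩ ≈ 1.117

The expectation value is the |ψ|²-weighted average of x: ∫ x|ψ|² dx.
Expanding the polynomial and integrating term by term, since the A² factors cancel between numerator and denominator, ⟨x⟩ = a/2.
With a = 2.233, ⟨x⟩ = 1.1165.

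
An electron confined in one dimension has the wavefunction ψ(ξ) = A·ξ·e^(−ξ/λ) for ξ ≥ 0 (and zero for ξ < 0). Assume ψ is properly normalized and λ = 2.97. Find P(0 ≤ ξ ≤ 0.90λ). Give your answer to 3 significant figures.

P ≈ 0.269

|ψ|² is the probability density, so P = ∫_{0}^{0.90λ} |ψ|² dξ.
Since A² = 1/(λ^3/4), this is the region integral divided by the full normalization integral.
Substituting u = ξ/λ, A² and the length scale cancel in the ratio: P = ∫_{0}^{0.90} u^2·e^(-2·u) du / ∫_{0}^{∞} u^2·e^(-2·u) du.
An antiderivative of u^2·e^(-2·u) is -(2·u^2 + 2·u + 1)·e^(-2·u)/4; evaluating from 0 to 0.90 gives 1/4 - 221·e^(-9/5)/200, while the full integral is 1/4.
Evaluating gives P = 0.2694.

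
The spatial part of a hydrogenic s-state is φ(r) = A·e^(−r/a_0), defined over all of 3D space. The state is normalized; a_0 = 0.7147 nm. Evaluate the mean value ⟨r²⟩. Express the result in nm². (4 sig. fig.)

⟨r^2⟩ ≈ 1.532 nm^2

The expectation value is the |φ|²-weighted average of r^2: ∫ r^2|φ|² 4πr² dr.
Recall ∫₀^∞ r^m e^(−r/β) dr = m!·β^(m+1), the ratio of the moment integral to the normalization integral gives ⟨r²⟩ = 3·a_0^2.
With a_0 = 0.7147, ⟨r^2⟩ = 1.5324.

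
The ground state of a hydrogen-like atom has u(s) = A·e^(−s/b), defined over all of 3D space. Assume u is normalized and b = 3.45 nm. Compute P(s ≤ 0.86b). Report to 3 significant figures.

P = ∫ |u|² 4πs² ds over s ≤ 0.86b.
Normalization gives A² = 1/(π·b^3).
Let t = s/b; then A², 4π and the length scale all cancel, so P = ∫_{0}^{0.86} t^2·e^(-2·t) dt ÷ ∫_{0}^{∞} t^2·e^(-2·t) dt.
An antiderivative of t^2·e^(-2·t) is -(2·t^2 + 2·t + 1)·e^(-2·t)/4; evaluating from 0 to 0.86 gives 1/4 - 5249·e^(-43/25)/5000, while the full integral is 1/4.
The region integral divided by the full integral gives P = 0.2481.

P ≈ 0.248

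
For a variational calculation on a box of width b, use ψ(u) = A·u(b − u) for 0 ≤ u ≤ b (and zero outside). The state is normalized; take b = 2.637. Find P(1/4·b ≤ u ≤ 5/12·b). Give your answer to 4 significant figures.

P ≈ 0.2431

The probability is P = ∫ |ψ|² du over [1/4·b, 5/12·b].
With A² fixed by ∫|ψ|² = 1, i.e. A² = (b^5/30)^(−1), substitute and integrate.
Substituting t = u/b, A² and the length scale cancel in the ratio: P = ∫_{1/4}^{5/12} t^2·(1 - t)^2 dt / ∫_{0}^{1} t^2·(1 - t)^2 dt.
Using ∫ t^2·(1 - t)^2 dt = t^3·(6·t^2 - 15·t + 10)/30, the numerator is ≈ 0.00810346 and the denominator is 1/30.
Evaluating gives P = 0.24310.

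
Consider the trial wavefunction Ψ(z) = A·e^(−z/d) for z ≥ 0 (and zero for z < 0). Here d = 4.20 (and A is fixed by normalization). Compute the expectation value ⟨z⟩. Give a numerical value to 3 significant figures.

⟨z⟩ ≈ 2.10

The expectation value is the |Ψ|²-weighted average of z: ∫ z|Ψ|² dz.
The ratio of the moment integral to the normalization integral gives ⟨z⟩ = d/2.
With d = 4.20, ⟨z⟩ = 2.100.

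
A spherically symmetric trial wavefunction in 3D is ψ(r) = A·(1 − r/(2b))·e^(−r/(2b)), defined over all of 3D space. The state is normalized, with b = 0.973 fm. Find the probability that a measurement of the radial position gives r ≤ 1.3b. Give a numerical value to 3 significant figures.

P = ∫ |ψ|² 4πr² dr over r ≤ 1.3b.
The full normalization integral is A²·[8·π·b^3] = 1, fixing A².
Substituting u = r/b, A², 4π and the length scale all cancel in the ratio: P = ∫_{0}^{1.3} u^2·(1 - u/2)^2·e^(-u) du / ∫_{0}^{∞} u^2·(1 - u/2)^2·e^(-u) du.
An antiderivative of u^2·(1 - u/2)^2·e^(-u) is -(u^4/4 + u^2 + 2·u + 2)·e^(-u); evaluating from 0 to 1.3 gives ≈ 0.091181, while the full integral is 2.
Taking the ratio yields P = 0.04559.

P ≈ 0.0456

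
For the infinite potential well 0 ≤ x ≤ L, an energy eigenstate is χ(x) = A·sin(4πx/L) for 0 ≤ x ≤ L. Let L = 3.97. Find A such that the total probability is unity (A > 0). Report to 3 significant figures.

We need A² ∫|f|² dx = 1, taking the integral from 0 to L.
∫|χ|² dx = A²·(L/2).
Substituting L = 3.97 gives A² = 0.5038, so A = 0.7098.

A ≈ 0.710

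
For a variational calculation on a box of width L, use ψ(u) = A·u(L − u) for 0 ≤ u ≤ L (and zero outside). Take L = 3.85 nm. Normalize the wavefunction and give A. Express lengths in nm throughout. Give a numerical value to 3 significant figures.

Require ∫ |ψ|² du = 1 over the whole domain.
∫|ψ|² du = A²·(L^5/30).
With L = 3.85: A² = 0.03547 and A = 0.1883.

A ≈ 0.188 nm^(-5/2)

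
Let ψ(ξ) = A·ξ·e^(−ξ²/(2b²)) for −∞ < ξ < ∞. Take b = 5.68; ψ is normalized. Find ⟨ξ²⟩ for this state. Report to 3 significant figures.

By definition ⟨ξ²⟩ = ∫ ξ^2 |ψ(ξ)|² dξ.
Using the Gaussian integral ∫_{−∞}^{∞} e^(−αξ²) dξ = √(π/α), the ratio of the moment integral to the normalization integral gives ⟨ξ²⟩ = 3·b^2/2.
Putting b = 5.68 gives 48.39.

⟨ξ^2⟩ ≈ 48.4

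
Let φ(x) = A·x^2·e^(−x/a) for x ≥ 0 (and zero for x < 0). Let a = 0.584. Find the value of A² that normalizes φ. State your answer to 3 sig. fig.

Normalization requires ∫|φ|² dx = 1, integrated from 0 to ∞.
Recall ∫₀^∞ x^m e^(−x/β) dx = m!·β^(m+1), carrying out the integral gives A² · 3·a^5/4.
Hence A² = 1/[3·a^5/4].
With a = 0.584: A² = 19.63 and A = 4.430.

A^2 ≈ 19.6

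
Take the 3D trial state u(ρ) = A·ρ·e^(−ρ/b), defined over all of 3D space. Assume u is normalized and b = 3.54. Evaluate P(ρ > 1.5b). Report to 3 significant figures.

With dV = 4πρ²dρ, the probability is ∫|u|² dV over ρ > 1.5b.
Normalization gives A² = 1/(3·π·b^5).
In terms of t = ρ/b (A², 4π and the length scale all cancel between numerator and denominator), P = [∫_{1.5}^{∞} t^4·e^(-2·t) dt] / [∫_{0}^{∞} t^4·e^(-2·t) dt].
An antiderivative of t^4·e^(-2·t) is -(t^4/2 + t^3 + 3·t^2/2 + 3·t/2 + 3/4)·e^(-2·t); evaluating from 1.5 to ∞ gives 393·e^(-3)/32, while the full integral is 3/4.
Taking the ratio yields P = 0.8153.

P ≈ 0.815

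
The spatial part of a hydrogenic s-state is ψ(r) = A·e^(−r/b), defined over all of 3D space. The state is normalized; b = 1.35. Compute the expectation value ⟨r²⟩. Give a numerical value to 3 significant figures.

⟨r^2⟩ ≈ 5.47

The expectation value is the |ψ|²-weighted average of r^2: ∫ r^2|ψ|² 4πr² dr.
Since the A² factors cancel between numerator and denominator, ⟨r²⟩ = 3·b^2.
Putting b = 1.35 gives 5.468.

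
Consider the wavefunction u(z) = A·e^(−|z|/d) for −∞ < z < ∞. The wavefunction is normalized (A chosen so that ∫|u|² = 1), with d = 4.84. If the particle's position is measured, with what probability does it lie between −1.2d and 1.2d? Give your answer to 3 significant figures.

P ≈ 0.909

The probability is P = ∫ |u|² dz over [−1.2d, 1.2d].
With A² fixed by ∫|u|² = 1, i.e. A² = (d)^(−1), substitute and integrate.
Both integrals are even about z = 0, so only the z ≥ 0 halves are needed (the factors of 2 cancel). Let t = z/d; then A² and the length scale cancel, so P = ∫_{0}^{1.2} e^(-2·t) dt ÷ ∫_{0}^{∞} e^(-2·t) dt.
With ∫ e^(-2·t) dt = -e^(-2·t)/2 + C, the region integral is 1/2 - e^(-12/5)/2 and the full one is 1/2.
Taking the ratio, P = 0.9093.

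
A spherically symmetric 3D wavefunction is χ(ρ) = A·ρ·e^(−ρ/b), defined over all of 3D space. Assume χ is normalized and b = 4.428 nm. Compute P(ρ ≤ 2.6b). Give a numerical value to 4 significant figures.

P = ∫ |χ|² 4πρ² dρ over ρ ≤ 2.6b.
A² is fixed by ∫₀^∞ 4πρ²|χ|² dρ = 1, i.e. A² = (3·π·b^5)^(−1).
Substituting u = ρ/b, A², 4π and the length scale all cancel in the ratio: P = ∫_{0}^{2.6} u^4·e^(-2·u) du / ∫_{0}^{∞} u^4·e^(-2·u) du.
With ∫ u^4·e^(-2·u) du = -(u^4/2 + u^3 + 3·u^2/2 + 3·u/2 + 3/4)·e^(-2·u) + C, the region integral is ≈ 0.445404 and the full one is 3/4.
The region integral divided by the full integral gives P = 0.59387.

P ≈ 0.5939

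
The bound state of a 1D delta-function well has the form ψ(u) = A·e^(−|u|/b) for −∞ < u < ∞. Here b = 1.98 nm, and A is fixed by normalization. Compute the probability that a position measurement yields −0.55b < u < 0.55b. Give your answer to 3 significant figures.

P ≈ 0.667

The probability is P = ∫ |ψ|² du over [−0.55b, 0.55b].
With A² fixed by ∫|ψ|² = 1, i.e. A² = (b)^(−1), substitute and integrate.
By symmetry take twice the u ≥ 0 contribution in numerator and denominator; the 2's cancel. Let t = u/b; then A² and the length scale cancel, so P = ∫_{0}^{0.55} e^(-2·t) dt ÷ ∫_{0}^{∞} e^(-2·t) dt.
An antiderivative of e^(-2·t) is -e^(-2·t)/2; evaluating from 0 to 0.55 gives 1/2 - e^(-11/10)/2, while the full integral is 1/2.
This works out to P = 0.6671.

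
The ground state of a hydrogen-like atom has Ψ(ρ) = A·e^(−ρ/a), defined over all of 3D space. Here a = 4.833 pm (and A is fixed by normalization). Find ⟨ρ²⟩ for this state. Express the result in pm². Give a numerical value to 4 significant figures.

⟨ρ^2⟩ ≈ 70.07 pm^2

⟨ρ²⟩ = ∫ ρ^2 |Ψ|² 4πρ² dρ over the full domain.
Evaluating both integrals, ⟨ρ²⟩ = 3·a^2.
Putting a = 4.833 gives 70.074.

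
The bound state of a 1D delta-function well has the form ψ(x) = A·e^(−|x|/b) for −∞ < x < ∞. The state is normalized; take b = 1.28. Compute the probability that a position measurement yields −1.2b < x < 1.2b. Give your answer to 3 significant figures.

|ψ|² is the probability density, so P = ∫_{−1.2b}^{1.2b} |ψ|² dx.
The normalization integral ∫|ψ|²dx over the whole domain equals b·A², and A² cancels in the ratio.
Both integrals are even about x = 0, so only the x ≥ 0 halves are needed (the factors of 2 cancel). Let u = x/b; then A² and the length scale cancel, so P = ∫_{0}^{1.2} e^(-2·u) du ÷ ∫_{0}^{∞} e^(-2·u) du.
An antiderivative of e^(-2·u) is -e^(-2·u)/2; evaluating from 0 to 1.2 gives 1/2 - e^(-12/5)/2, while the full integral is 1/2.
This works out to P = 0.9093.

P ≈ 0.909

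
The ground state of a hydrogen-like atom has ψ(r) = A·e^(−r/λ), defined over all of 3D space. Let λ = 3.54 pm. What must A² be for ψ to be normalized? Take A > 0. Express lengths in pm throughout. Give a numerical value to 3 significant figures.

A^2 ≈ 0.00718 pm^(-3)

Normalization requires ∫|ψ|² 4πr² dr = 1, integrated from 0 to ∞.
Carrying out the integral gives A² · π·λ^3.
Setting this equal to 1 gives A² = 1/(π·λ^3).
With λ = 3.54: A² = 0.007175 and A = 0.08471.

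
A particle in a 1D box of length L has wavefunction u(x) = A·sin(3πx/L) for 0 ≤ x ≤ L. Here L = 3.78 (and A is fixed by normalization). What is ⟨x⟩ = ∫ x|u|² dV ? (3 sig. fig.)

By definition ⟨x⟩ = ∫ x |u(x)|² dx.
With ∫₀^L sin²(nπx/L) dx = L/2, the ratio of the moment integral to the normalization integral gives ⟨x⟩ = L/2.
Putting L = 3.78 gives 1.890.

⟨x⟩ ≈ 1.89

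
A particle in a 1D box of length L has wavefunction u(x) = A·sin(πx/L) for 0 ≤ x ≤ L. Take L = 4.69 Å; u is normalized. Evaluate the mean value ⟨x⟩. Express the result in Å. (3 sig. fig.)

⟨x⟩ ≈ 2.35 Å

The expectation value is the |u|²-weighted average of x: ∫ x|u|² dx.
Using sin²θ = (1 − cos 2θ)/2, evaluating both integrals, ⟨x⟩ = L/2.
With L = 4.69, ⟨x⟩ = 2.345.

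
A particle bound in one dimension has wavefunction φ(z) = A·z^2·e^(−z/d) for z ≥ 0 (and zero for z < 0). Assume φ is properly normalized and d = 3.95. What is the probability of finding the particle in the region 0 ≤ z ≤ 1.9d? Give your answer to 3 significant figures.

P ≈ 0.332

P = ∫_{0}^{1.9d} |φ(z)|² dz.
With A² fixed by ∫|φ|² = 1, i.e. A² = (3·d^5/4)^(−1), substitute and integrate.
Let u = z/d; then A² and the length scale cancel, so P = ∫_{0}^{1.9} u^4·e^(-2·u) du ÷ ∫_{0}^{∞} u^4·e^(-2·u) du.
An antiderivative of u^4·e^(-2·u) is -(u^4/2 + u^3 + 3·u^2/2 + 3·u/2 + 3/4)·e^(-2·u); evaluating from 0 to 1.9 gives ≈ 0.24912, while the full integral is 3/4.
The result is P = 0.3322.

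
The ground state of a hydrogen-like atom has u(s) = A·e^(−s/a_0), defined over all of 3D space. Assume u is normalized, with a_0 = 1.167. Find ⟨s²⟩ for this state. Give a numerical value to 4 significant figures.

⟨s^2⟩ ≈ 4.086

⟨s²⟩ = ∫ s^2 |u|² 4πs² ds over the full domain.
With ∫₀^∞ s^4 e^(−αs) ds = 4!/α^5, evaluating both integrals, ⟨s²⟩ = 3·a_0^2.
With a_0 = 1.167, ⟨s^2⟩ = 4.0857.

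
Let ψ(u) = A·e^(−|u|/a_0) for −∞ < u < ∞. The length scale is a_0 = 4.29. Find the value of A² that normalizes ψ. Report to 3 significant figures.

We need A² ∫|f|² du = 1, taking the integral from −∞ to ∞.
Using ∫₀^∞ uⁿ e^(−αu) du = n!/αⁿ⁺¹, carrying out the integral gives A² · a_0.
Setting this equal to 1 gives A² = 1/(a_0).
With a_0 = 4.29: A² = 0.2331 and A = 0.4828.

A^2 ≈ 0.233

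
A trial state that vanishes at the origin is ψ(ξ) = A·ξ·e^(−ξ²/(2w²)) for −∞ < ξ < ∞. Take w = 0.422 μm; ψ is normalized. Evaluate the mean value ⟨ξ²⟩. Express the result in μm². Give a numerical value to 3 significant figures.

The expectation value is the |ψ|²-weighted average of ξ^2: ∫ ξ^2|ψ|² dξ.
Since the A² factors cancel between numerator and denominator, ⟨ξ²⟩ = 3·w^2/2.
Putting w = 0.422 gives 0.2671.

⟨ξ^2⟩ ≈ 0.267 μm^2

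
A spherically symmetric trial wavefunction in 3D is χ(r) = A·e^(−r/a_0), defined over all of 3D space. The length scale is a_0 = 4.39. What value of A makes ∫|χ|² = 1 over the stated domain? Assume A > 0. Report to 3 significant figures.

Normalization requires ∫|χ|² 4πr² dr = 1, integrated from 0 to ∞.
(Spherical symmetry: dV = 4πr² dr.)
With χ = A·e^(−r/a_0), the integral evaluates to A²·[π·a_0^3].
Plugging in a_0 = 4.39 yields A = 0.06134.

A ≈ 0.0613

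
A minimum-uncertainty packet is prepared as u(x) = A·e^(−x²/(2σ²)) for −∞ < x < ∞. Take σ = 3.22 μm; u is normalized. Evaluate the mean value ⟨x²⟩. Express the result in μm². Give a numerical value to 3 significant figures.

⟨x^2⟩ ≈ 5.18 μm^2

⟨x²⟩ = ∫ x^2 |u|² dx over the full domain.
Since the A² factors cancel between numerator and denominator, ⟨x²⟩ = σ^2/2.
With σ = 3.22, ⟨x^2⟩ = 5.184.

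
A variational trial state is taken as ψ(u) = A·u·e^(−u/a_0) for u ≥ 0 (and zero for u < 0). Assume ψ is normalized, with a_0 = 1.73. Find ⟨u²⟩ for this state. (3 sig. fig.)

⟨u^2⟩ ≈ 8.98

By definition ⟨u²⟩ = ∫ u^2 |ψ(u)|² du.
The ratio of the moment integral to the normalization integral gives ⟨u²⟩ = 3·a_0^2.
With a_0 = 1.73, ⟨u^2⟩ = 8.979.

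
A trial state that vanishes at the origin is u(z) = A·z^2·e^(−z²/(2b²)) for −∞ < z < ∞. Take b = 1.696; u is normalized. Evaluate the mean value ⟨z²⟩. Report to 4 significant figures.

The expectation value is the |u|²-weighted average of z^2: ∫ z^2|u|² dz.
Since the A² factors cancel between numerator and denominator, ⟨z²⟩ = 5·b^2/2.
With b = 1.696, ⟨z^2⟩ = 7.1910.

⟨z^2⟩ ≈ 7.191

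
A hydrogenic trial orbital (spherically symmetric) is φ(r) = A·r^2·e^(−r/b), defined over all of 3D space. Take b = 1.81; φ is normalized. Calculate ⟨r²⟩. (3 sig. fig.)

By definition ⟨r²⟩ = ∫ r^2 |φ(r)|² 4πr² dr.
Since the A² factors cancel between numerator and denominator, ⟨r²⟩ = 14·b^2.
Putting b = 1.81 gives 45.87.

⟨r^2⟩ ≈ 45.9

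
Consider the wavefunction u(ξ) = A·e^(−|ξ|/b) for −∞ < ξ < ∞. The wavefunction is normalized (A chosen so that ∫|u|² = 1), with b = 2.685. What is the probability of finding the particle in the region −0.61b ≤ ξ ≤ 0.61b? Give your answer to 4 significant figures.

P ≈ 0.7048

The probability is P = ∫ |u|² dξ over [−0.61b, 0.61b].
The normalization integral ∫|u|²dξ over the whole domain equals b·A², and A² cancels in the ratio.
Both integrals are even about ξ = 0, so only the ξ ≥ 0 halves are needed (the factors of 2 cancel). Substituting t = ξ/b, A² and the length scale cancel in the ratio: P = ∫_{0}^{0.61} e^(-2·t) dt / ∫_{0}^{∞} e^(-2·t) dt.
An antiderivative of e^(-2·t) is -e^(-2·t)/2; evaluating from 0 to 0.61 gives 1/2 - e^(-61/50)/2, while the full integral is 1/2.
This works out to P = 0.70477.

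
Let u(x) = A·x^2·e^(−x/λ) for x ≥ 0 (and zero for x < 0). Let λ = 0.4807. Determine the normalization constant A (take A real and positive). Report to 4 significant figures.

We need A² ∫|f|² dx = 1, taking the integral from 0 to ∞.
∫|u|² dx = A²·(3·λ^5/4).
Setting this equal to 1 gives A² = 1/(3·λ^5/4).
Plugging in λ = 0.4807 yields A = 7.2075.

A ≈ 7.207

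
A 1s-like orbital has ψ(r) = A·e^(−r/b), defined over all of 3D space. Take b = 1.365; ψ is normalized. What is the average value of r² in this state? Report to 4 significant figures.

The expectation value is the |ψ|²-weighted average of r^2: ∫ r^2|ψ|² 4πr² dr.
With ∫₀^∞ r^4 e^(−αr) dr = 4!/α^5, since the A² factors cancel between numerator and denominator, ⟨r²⟩ = 3·b^2.
With b = 1.365, ⟨r^2⟩ = 5.5897.

⟨r^2⟩ ≈ 5.590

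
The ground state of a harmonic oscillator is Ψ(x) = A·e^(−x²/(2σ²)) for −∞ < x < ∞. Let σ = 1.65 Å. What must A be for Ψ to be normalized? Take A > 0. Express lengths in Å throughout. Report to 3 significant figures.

A ≈ 0.585 Å^(-1/2)

The normalization condition is ∫|Ψ|² dx = 1 from −∞ to ∞.
With ∫_{−∞}^{∞} x^(2m) e^(−αx²) dx = (2m−1)!!·√π / (2^m α^(m+1/2)), with Ψ = A·e^(−x²/(2σ²)), the integral evaluates to A²·[√(π)·σ].
Setting this equal to 1 gives A² = 1/(√(π)·σ).
Plugging in σ = 1.65 yields A = 0.5848.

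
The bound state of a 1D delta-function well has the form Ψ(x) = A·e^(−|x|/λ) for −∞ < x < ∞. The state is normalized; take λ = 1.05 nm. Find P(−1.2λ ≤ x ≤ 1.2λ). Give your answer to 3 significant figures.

P ≈ 0.909

The probability is P = ∫ |Ψ|² dx over [−1.2λ, 1.2λ].
The normalization integral ∫|Ψ|²dx over the whole domain equals λ·A², and A² cancels in the ratio.
Both integrals are even about x = 0, so only the x ≥ 0 halves are needed (the factors of 2 cancel). In terms of u = x/λ (A² and the length scale cancel between numerator and denominator), P = [∫_{0}^{1.2} e^(-2·u) du] / [∫_{0}^{∞} e^(-2·u) du].
With ∫ e^(-2·u) du = -e^(-2·u)/2 + C, the region integral is 1/2 - e^(-12/5)/2 and the full one is 1/2.
Taking the ratio, P = 0.9093.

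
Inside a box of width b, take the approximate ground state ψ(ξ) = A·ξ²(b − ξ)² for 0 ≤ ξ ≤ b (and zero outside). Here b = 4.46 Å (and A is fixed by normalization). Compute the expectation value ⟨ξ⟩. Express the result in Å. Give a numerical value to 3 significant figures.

The expectation value is the |ψ|²-weighted average of ξ: ∫ ξ|ψ|² dξ.
The ratio of the moment integral to the normalization integral gives ⟨ξ⟩ = b/2.
With b = 4.46, ⟨ξ⟩ = 2.230.

⟨ξ⟩ ≈ 2.23 Å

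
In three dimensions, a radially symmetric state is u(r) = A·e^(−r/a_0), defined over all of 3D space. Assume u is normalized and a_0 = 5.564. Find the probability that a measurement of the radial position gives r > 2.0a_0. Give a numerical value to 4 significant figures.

P ≈ 0.2381

With dV = 4πr²dr, the probability is ∫|u|² dV over r > 2.0a_0.
Normalization gives A² = 1/(π·a_0^3).
Substituting t = r/a_0, A², 4π and the length scale all cancel in the ratio: P = ∫_{2.0}^{∞} t^2·e^(-2·t) dt / ∫_{0}^{∞} t^2·e^(-2·t) dt.
Using ∫ t^2·e^(-2·t) dt = -(2·t^2 + 2·t + 1)·e^(-2·t)/4, the numerator is 13·e^(-4)/4 and the denominator is 1/4.
The region integral divided by the full integral gives P = 0.23810.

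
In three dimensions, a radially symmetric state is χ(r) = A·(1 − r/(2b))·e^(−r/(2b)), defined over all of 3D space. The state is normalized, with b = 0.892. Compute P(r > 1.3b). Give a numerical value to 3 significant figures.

P ≈ 0.954

With dV = 4πr²dr, the probability is ∫|χ|² dV over r > 1.3b.
Normalization gives A² = 1/(8·π·b^3).
Let u = r/b; then A², 4π and the length scale all cancel, so P = ∫_{1.3}^{∞} u^2·(1 - u/2)^2·e^(-u) du ÷ ∫_{0}^{∞} u^2·(1 - u/2)^2·e^(-u) du.
With ∫ u^2·(1 - u/2)^2·e^(-u) du = -(u^4/4 + u^2 + 2·u + 2)·e^(-u) + C, the region integral is ≈ 1.9088 and the full one is 2.
Taking the ratio yields P = 0.9544.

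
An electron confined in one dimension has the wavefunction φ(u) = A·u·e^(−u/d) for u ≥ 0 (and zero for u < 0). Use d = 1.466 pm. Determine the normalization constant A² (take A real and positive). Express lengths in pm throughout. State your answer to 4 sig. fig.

A^2 ≈ 1.270 pm^(-3)

The normalization condition is ∫|φ|² du = 1 from 0 to ∞.
Carrying out the integral gives A² · d^3/4.
Setting this equal to 1 gives A² = 1/(d^3/4).
Substituting d = 1.466 gives A² = 1.2696, so A = 1.1268.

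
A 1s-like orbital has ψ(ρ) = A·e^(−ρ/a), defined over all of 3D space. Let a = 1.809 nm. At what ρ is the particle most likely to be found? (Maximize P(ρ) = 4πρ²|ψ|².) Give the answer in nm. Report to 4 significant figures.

ρ ≈ 1.809 nm

The maximum of P(ρ) = 4πρ²|ψ|² occurs where its derivative vanishes.
Solving yields ρ = a.
With a = 1.809, the most probable radial distance is 1.8090 nm.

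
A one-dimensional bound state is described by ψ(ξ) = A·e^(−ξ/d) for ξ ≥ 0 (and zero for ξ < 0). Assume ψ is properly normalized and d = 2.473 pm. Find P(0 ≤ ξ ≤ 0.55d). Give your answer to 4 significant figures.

P = ∫_{0}^{0.55d} |ψ(ξ)|² dξ.
With A² fixed by ∫|ψ|² = 1, i.e. A² = (d/2)^(−1), substitute and integrate.
Let u = ξ/d; then A² and the length scale cancel, so P = ∫_{0}^{0.55} e^(-2·u) du ÷ ∫_{0}^{∞} e^(-2·u) du.
With ∫ e^(-2·u) du = -e^(-2·u)/2 + C, the region integral is 1/2 - e^(-11/10)/2 and the full one is 1/2.
Evaluating gives P = 0.66713.

P ≈ 0.6671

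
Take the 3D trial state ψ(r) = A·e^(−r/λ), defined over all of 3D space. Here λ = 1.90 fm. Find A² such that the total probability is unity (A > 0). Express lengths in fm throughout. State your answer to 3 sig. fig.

Require ∫ |ψ|² 4πr² dr = 1 over the whole domain.
The angular integral contributes 4π, leaving ∫₀^∞ r²|ψ|² dr.
∫|ψ|² 4πr² dr = A²·(π·λ^3).
Hence A² = 1/[π·λ^3].
With λ = 1.90: A² = 0.04641 and A = 0.2154.

A^2 ≈ 0.0464 fm^(-3)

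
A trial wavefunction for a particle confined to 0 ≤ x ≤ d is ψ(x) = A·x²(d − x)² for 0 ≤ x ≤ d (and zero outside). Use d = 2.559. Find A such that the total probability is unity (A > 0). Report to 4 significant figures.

We need A² ∫|f|² dx = 1, taking the integral from 0 to d.
Expanding the polynomial and integrating term by term, carrying out the integral gives A² · d^9/630.
Setting this equal to 1 gives A² = 1/(d^9/630).
Substituting d = 2.559 gives A² = 0.13388, so A = 0.36589.

A ≈ 0.3659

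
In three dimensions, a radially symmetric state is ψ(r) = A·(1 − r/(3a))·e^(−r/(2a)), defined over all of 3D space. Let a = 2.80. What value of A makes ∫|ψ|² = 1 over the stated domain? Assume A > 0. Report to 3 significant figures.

A ≈ 0.0737

Normalization requires ∫|ψ|² 4πr² dr = 1, integrated from 0 to ∞.
In 3D with spherical symmetry the volume element is 4πr² dr.
∫|ψ|² 4πr² dr = A²·(8·π·a^3/3).
Setting this equal to 1 gives A² = 1/(8·π·a^3/3).
With a = 2.80: A² = 0.005438 and A = 0.07374.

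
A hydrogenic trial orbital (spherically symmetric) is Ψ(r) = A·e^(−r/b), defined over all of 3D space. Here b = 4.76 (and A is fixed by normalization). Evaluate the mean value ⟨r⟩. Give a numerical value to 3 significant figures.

⟨r⟩ = ∫ r |Ψ|² 4πr² dr over the full domain.
Since the A² factors cancel between numerator and denominator, ⟨r⟩ = 3·b/2.
Putting b = 4.76 gives 7.140.

⟨r⟩ ≈ 7.14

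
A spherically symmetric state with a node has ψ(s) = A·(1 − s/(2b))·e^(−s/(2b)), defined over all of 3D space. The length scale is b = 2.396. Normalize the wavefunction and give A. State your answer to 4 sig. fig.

A ≈ 0.05378

Normalization requires ∫|ψ|² 4πs² ds = 1, integrated from 0 to ∞.
Carrying out the integral gives A² · 8·π·b^3.
With b = 2.396: A² = 0.0028927 and A = 0.053784.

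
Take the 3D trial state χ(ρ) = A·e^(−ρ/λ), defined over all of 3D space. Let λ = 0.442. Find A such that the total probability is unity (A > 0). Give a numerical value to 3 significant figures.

A ≈ 1.92

Normalization requires ∫|χ|² 4πρ² dρ = 1, integrated from 0 to ∞.
With ∫₀^∞ ρ^2 e^(−αρ) dρ = 2!/α^3, with χ = A·e^(−ρ/λ), the integral evaluates to A²·[π·λ^3].
So A² = (π·λ^3)^(−1).
With λ = 0.442: A² = 3.686 and A = 1.920.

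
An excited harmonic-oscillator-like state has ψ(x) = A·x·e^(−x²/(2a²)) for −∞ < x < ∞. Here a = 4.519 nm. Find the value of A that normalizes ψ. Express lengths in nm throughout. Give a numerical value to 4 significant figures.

We need A² ∫|f|² dx = 1, taking the integral from −∞ to ∞.
With ψ = A·x·e^(−x²/(2a²)), the integral evaluates to A²·[√(π)·a^3/2].
Hence A² = 1/[√(π)·a^3/2].
Substituting a = 4.519 gives A² = 0.012227, so A = 0.11058.

A ≈ 0.1106 nm^(-3/2)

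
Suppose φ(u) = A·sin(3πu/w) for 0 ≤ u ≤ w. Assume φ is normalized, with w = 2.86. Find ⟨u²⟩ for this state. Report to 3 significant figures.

⟨u^2⟩ ≈ 2.68

⟨u²⟩ = ∫ u^2 |φ|² du over the full domain.
Using sin²θ = (1 − cos 2θ)/2, evaluating both integrals, ⟨u²⟩ = -w^2/(18·π^2) + w^2/3.
Putting w = 2.86 gives 2.680.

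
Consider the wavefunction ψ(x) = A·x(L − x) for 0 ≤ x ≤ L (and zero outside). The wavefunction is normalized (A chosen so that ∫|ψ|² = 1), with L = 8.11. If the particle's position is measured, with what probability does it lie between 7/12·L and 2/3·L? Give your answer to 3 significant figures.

The probability is P = ∫ |ψ|² dx over [7/12·L, 2/3·L].
Since A² = 1/(L^5/30), this is the region integral divided by the full normalization integral.
Substituting u = x/L, A² and the length scale cancel in the ratio: P = ∫_{7/12}^{2/3} u^2·(1 - u)^2 du / ∫_{0}^{1} u^2·(1 - u)^2 du.
Using ∫ u^2·(1 - u)^2 du = u^3·(6·u^2 - 15·u + 10)/30, the numerator is ≈ 0.0045581 and the denominator is 1/30.
Evaluating gives P = 0.1367.

P ≈ 0.137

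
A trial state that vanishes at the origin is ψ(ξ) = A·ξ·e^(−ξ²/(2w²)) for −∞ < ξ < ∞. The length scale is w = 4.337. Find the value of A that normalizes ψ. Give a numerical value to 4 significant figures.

The normalization condition is ∫|ψ|² dξ = 1 from −∞ to ∞.
Using the Gaussian integral ∫_{−∞}^{∞} e^(−αξ²) dξ = √(π/α), with ψ = A·ξ·e^(−ξ²/(2w²)), the integral evaluates to A²·[√(π)·w^3/2].
Hence A² = 1/[√(π)·w^3/2].
Substituting w = 4.337 gives A² = 0.013832, so A = 0.11761.

A ≈ 0.1176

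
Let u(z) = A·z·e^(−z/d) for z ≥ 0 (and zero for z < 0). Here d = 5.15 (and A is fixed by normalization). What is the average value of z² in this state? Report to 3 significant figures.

⟨z^2⟩ ≈ 79.6

By definition ⟨z²⟩ = ∫ z^2 |u(z)|² dz.
With ∫₀^∞ z^4 e^(−αz) dz = 4!/α^5, since the A² factors cancel between numerator and denominator, ⟨z²⟩ = 3·d^2.
Putting d = 5.15 gives 79.57.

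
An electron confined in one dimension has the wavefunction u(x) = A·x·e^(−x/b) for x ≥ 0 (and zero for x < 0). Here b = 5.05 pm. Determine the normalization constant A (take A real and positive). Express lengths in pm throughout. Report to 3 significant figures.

A ≈ 0.176 pm^(-3/2)

The normalization condition is ∫|u|² dx = 1 from 0 to ∞.
Using ∫₀^∞ xⁿ e^(−αx) dx = n!/αⁿ⁺¹, carrying out the integral gives A² · b^3/4.
Hence A² = 1/[b^3/4].
Substituting b = 5.05 gives A² = 0.03106, so A = 0.1762.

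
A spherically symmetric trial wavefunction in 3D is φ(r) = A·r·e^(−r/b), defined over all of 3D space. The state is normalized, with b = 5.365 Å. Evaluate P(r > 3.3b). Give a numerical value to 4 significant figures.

With dV = 4πr²dr, the probability is ∫|φ|² dV over r > 3.3b.
A² is fixed by ∫₀^∞ 4πr²|φ|² dr = 1, i.e. A² = (3·π·b^5)^(−1).
Let u = r/b; then A², 4π and the length scale all cancel, so P = ∫_{3.3}^{∞} u^4·e^(-2·u) du ÷ ∫_{0}^{∞} u^4·e^(-2·u) du.
With ∫ u^4·e^(-2·u) du = -(u^4/2 + u^3 + 3·u^2/2 + 3·u/2 + 3/4)·e^(-2·u) + C, the region integral is ≈ 0.159528 and the full one is 3/4.
This evaluates to P = 0.21270.

P ≈ 0.2127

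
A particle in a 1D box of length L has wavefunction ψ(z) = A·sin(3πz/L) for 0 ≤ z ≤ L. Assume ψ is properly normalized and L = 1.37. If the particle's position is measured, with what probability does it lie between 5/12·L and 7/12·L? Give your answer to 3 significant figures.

P ≈ 0.273

P = ∫_{5/12·L}^{7/12·L} |ψ(z)|² dz.
The normalization integral ∫|ψ|²dz over the whole domain equals L/2·A², and A² cancels in the ratio.
In terms of u = z/L (A² and the length scale cancel between numerator and denominator), P = [∫_{5/12}^{7/12} sin(3·π·u)^2 du] / [∫_{0}^{1} sin(3·π·u)^2 du].
An antiderivative of sin(3·π·u)^2 is u/2 - sin(6·π·u)/(12·π); evaluating from 5/12 to 7/12 gives 1/(6·π) + 1/12, while the full integral is 1/2.
Taking the ratio, P = (2 + π)/(6·π).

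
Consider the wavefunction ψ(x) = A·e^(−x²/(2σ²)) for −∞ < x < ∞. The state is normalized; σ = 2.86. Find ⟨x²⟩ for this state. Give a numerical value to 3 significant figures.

⟨x²⟩ = ∫ x^2 |ψ|² dx over the full domain.
Differentiating ∫e^(−αx²) dx = √(π/α) under α to get the higher moments, the ratio of the moment integral to the normalization integral gives ⟨x²⟩ = σ^2/2.
With σ = 2.86, ⟨x^2⟩ = 4.090.

⟨x^2⟩ ≈ 4.09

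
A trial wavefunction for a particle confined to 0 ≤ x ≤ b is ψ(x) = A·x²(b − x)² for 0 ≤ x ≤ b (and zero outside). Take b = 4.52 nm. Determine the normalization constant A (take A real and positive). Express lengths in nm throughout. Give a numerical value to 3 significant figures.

Require ∫ |ψ|² dx = 1 over the whole domain.
With ψ = A·x²(b − x)², the integral evaluates to A²·[b^9/630].
Hence A² = 1/[b^9/630].
With b = 4.52: A² = 0.0008000 and A = 0.02828.

A ≈ 0.0283 nm^(-9/2)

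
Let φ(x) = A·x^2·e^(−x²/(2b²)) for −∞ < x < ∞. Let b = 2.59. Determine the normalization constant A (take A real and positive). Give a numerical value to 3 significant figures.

A ≈ 0.0803

We need A² ∫|f|² dx = 1, taking the integral from −∞ to ∞.
The integral (without the A² prefactor) comes out to 3·√(π)·b^5/4.
Setting this equal to 1 gives A² = 1/(3·√(π)·b^5/4).
Plugging in b = 2.59 yields A = 0.08034.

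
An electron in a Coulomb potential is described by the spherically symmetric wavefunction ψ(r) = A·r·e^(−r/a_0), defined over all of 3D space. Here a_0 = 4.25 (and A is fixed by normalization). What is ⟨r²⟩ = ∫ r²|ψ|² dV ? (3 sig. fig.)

⟨r^2⟩ ≈ 135

⟨r²⟩ = ∫ r^2 |ψ|² 4πr² dr over the full domain.
Recall ∫₀^∞ r^m e^(−r/β) dr = m!·β^(m+1), the ratio of the moment integral to the normalization integral gives ⟨r²⟩ = 15·a_0^2/2.
With a_0 = 4.25, ⟨r^2⟩ = 135.5.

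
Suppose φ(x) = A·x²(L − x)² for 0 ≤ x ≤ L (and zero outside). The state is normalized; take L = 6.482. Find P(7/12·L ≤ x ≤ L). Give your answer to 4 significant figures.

P ≈ 0.3023

P = ∫_{7/12·L}^{L} |φ(x)|² dx.
With A² fixed by ∫|φ|² = 1, i.e. A² = (L^9/630)^(−1), substitute and integrate.
In terms of u = x/L (A² and the length scale cancel between numerator and denominator), P = [∫_{7/12}^{1} u^4·(1 - u)^4 du] / [∫_{0}^{1} u^4·(1 - u)^4 du].
Using ∫ u^4·(1 - u)^4 du = u^5·(70·u^4 - 315·u^3 + 540·u^2 - 420·u + 126)/630, the numerator is ≈ 0.000479889 and the denominator is 1/630.
This works out to P = 0.30233.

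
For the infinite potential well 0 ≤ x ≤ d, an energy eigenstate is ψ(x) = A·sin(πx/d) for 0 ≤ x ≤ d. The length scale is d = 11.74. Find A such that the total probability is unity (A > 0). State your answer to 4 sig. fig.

Normalization requires ∫|ψ|² dx = 1, integrated from 0 to d.
The integral (without the A² prefactor) comes out to d/2.
Hence A² = 1/[d/2].
Plugging in d = 11.74 yields A = 0.41274.

A ≈ 0.4127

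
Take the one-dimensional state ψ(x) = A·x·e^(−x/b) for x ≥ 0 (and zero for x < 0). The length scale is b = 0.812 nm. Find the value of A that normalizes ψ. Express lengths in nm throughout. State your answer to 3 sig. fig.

The normalization condition is ∫|ψ|² dx = 1 from 0 to ∞.
Using ∫₀^∞ xⁿ e^(−αx) dx = n!/αⁿ⁺¹, with ψ = A·x·e^(−x/b), the integral evaluates to A²·[b^3/4].
So A² = (b^3/4)^(−1).
With b = 0.812: A² = 7.471 and A = 2.733.

A ≈ 2.73 nm^(-3/2)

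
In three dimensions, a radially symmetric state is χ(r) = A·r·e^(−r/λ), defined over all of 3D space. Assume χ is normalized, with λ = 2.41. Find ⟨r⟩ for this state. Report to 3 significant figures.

The expectation value is the |χ|²-weighted average of r: ∫ r|χ|² 4πr² dr.
The ratio of the moment integral to the normalization integral gives ⟨r⟩ = 5·λ/2.
Putting λ = 2.41 gives 6.025.

⟨r⟩ ≈ 6.03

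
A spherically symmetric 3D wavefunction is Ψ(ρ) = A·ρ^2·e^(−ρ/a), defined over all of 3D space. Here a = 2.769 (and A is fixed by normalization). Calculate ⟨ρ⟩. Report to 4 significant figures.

⟨ρ⟩ ≈ 9.692

⟨ρ⟩ = ∫ ρ |Ψ|² 4πρ² dρ over the full domain.
The ratio of the moment integral to the normalization integral gives ⟨ρ⟩ = 7·a/2.
Putting a = 2.769 gives 9.6915.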